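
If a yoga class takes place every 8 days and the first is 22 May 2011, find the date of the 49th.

9 June 2012

The 49th occurrence is 48 intervals after the first: 48 × 8 = 384 days after 22 May 2011.
May has 31 days — 9 days to the end of May leaves 375.
June has 30 days (345 left).
July has 31 days (314 left).
August has 31 days (283 left).
September has 30 days (253 left).
October has 31 days (222 left).
November has 30 days (192 left).
December has 31 days (161 left).
January has 31 days (130 left).
February has 29 days (101 left).
March has 31 days (70 left).
April has 30 days (40 left).
May has 31 days (9 left).
9 days into June → 9 June 2012.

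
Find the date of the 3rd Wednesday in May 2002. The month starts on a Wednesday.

May 2002 begins on a Wednesday, so the first Wednesday is May 1.
The 3rd Wednesday is 2 weeks later: 1 + 14 = 15.

2002-05-15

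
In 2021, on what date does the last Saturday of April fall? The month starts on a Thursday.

April 24, 2021

April 2021 begins on a Thursday, so the first Saturday is April 3 (2 days later).
April 2021 has 30 days. Adding weeks: 3, 10, 17, 24 — the last one ≤ 30 is the 24th.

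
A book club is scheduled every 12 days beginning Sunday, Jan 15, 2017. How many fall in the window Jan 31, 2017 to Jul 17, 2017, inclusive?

Occurrences land 12·i days after Jan 15, 2017 for i = 0, 1, 2, …
Jan 31, 2017 is 16 days after the start; 16 ÷ 12 = 1 remainder 4; since the remainder is 4, round up to i = 2. First occurrence in the window: #3 on Feb 8, 2017 (2×12 = 24 days in).
Jul 17, 2017 is 183 days after the start; 183 ÷ 12 = 15 remainder 3. Last occurrence in the window: #16 on Jul 14, 2017.
Occurrences #3 through #16: 14 in total.

14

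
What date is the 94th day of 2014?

4 April 2014

January has 31 days (94 − 31 = 63 remain).
February has 28 days (63 − 28 = 35 remain).
March has 31 days (35 − 31 = 4 remain).
4 into April → April 4.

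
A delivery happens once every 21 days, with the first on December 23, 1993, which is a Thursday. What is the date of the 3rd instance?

The 3rd occurrence is 2 intervals after the first: 2 × 21 = 42 days after December 23, 1993.
December has 31 days — 8 days to the end of December leaves 34.
January has 31 days (3 left).
3 days into February → February 3, 1994.

February 3, 1994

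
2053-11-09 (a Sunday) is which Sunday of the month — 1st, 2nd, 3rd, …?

2nd

Day 9 falls in week ⌈9/7⌉ of the month.
Days 1–7 hold the 1st Sunday, 8–14 the 2nd, 15–21 the 3rd, 22–28 the 4th, 29–31 the 5th.
9 is in the range for the 2nd.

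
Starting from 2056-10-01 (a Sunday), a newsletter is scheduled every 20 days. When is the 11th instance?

The 11th occurrence is 10 intervals after the first: 10 × 20 = 200 days after 2056-10-01.
October has 31 days — 30 days to the end of October leaves 170.
November has 30 days (140 left).
December has 31 days (109 left).
January has 31 days (78 left).
February has 28 days (50 left).
March has 31 days (19 left).
19 days into April → 2057-04-19.

2057-04-19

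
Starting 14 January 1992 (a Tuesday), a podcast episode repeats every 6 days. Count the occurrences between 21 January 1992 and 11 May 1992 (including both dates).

18

Occurrences land 6·i days after 14 January 1992 for i = 0, 1, 2, …
21 January 1992 is 7 days after the start; 7 ÷ 6 = 1 remainder 1; since the remainder is 1, round up to i = 2. First occurrence in the window: #3 on 26 January 1992 (2×6 = 12 days in).
11 May 1992 is 118 days after the start; 118 ÷ 6 = 19 remainder 4. Last occurrence in the window: #20 on 7 May 1992.
Occurrences #3 through #20: 18 in total.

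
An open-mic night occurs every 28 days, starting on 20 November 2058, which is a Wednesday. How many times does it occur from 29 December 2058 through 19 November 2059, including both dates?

Occurrences land 28·i days after 20 November 2058 for i = 0, 1, 2, …
29 December 2058 is 39 days after the start; 39 ÷ 28 = 1 remainder 11; since the remainder is 11, round up to i = 2. First occurrence in the window: #3 on 15 January 2059 (2×28 = 56 days in).
19 November 2059 is 364 days after the start; 364 ÷ 28 = 13 remainder 0. Last occurrence in the window: #14 on 19 November 2059.
Occurrences #3 through #14: 12 in total.

12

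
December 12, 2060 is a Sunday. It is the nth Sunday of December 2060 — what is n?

2nd

Day 12 falls in week ⌈12/7⌉ of the month.
Days 1–7 hold the 1st Sunday, 8–14 the 2nd, 15–21 the 3rd, 22–28 the 4th, 29–31 the 5th.
12 is in the range for the 2nd.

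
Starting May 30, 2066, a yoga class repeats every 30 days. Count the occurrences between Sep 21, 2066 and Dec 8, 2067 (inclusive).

Occurrences land 30·i days after May 30, 2066 for i = 0, 1, 2, …
Sep 21, 2066 is 114 days after the start; 114 ÷ 30 = 3 remainder 24; since the remainder is 24, round up to i = 4. First occurrence in the window: #5 on Sep 27, 2066 (4×30 = 120 days in).
Dec 8, 2067 is 557 days after the start; 557 ÷ 30 = 18 remainder 17. Last occurrence in the window: #19 on Nov 21, 2067.
Occurrences #5 through #19: 15 in total.

15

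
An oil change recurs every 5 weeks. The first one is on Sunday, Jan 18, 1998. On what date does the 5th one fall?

The 5th occurrence is 4 intervals after the first: 4 × 35 = 140 days after Jan 18, 1998.
Jan has 31 days — 13 days to the end of Jan leaves 127.
Feb has 28 days (99 left).
Mar has 31 days (68 left).
Apr has 30 days (38 left).
May has 31 days (7 left).
7 days into Jun → Jun 7, 1998.

Jun 7, 1998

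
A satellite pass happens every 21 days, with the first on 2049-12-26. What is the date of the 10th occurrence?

The 10th occurrence is 9 intervals after the first: 9 × 21 = 189 days after 2049-12-26.
December has 31 days — 5 days to the end of December leaves 184.
January has 31 days (153 left).
February has 28 days (125 left).
March has 31 days (94 left).
April has 30 days (64 left).
May has 31 days (33 left).
June has 30 days (3 left).
3 days into July → 2050-07-03.

2050-07-03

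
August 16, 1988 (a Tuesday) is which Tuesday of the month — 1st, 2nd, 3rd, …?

Day 16 falls in week ⌈16/7⌉ of the month.
Days 1–7 hold the 1st Tuesday, 8–14 the 2nd, 15–21 the 3rd, 22–28 the 4th, 29–31 the 5th.
16 is in the range for the 3rd.

3rd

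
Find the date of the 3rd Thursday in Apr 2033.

Apr 2033 begins on a Friday, so the first Thursday is Apr 7 (6 days later).
The 3rd Thursday is 2 weeks later: 7 + 14 = 21.

Apr 21, 2033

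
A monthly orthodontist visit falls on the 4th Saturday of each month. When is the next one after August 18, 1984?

August 25, 1984

August 1984 starts on a Wednesday; its first Saturday is the 4th, so the 4th Saturday is the 25th — August 25, 1984.
August 25, 1984 is after August 18, 1984, so that is the next one.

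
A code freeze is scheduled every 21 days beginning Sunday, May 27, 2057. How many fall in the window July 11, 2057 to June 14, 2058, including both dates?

16

Occurrences land 21·i days after May 27, 2057 for i = 0, 1, 2, …
July 11, 2057 is 45 days after the start; 45 ÷ 21 = 2 remainder 3; since the remainder is 3, round up to i = 3. First occurrence in the window: #4 on July 29, 2057 (3×21 = 63 days in).
June 14, 2058 is 383 days after the start; 383 ÷ 21 = 18 remainder 5. Last occurrence in the window: #19 on June 9, 2058.
Occurrences #4 through #19: 16 in total.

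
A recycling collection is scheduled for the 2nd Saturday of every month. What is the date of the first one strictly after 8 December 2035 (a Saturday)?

December 2035 starts on a Saturday; its first Saturday is the 1st, so the 2nd Saturday is the 8th — 8 December 2035.
That is not after 8 December 2035, so look at January 2036.
January 2036 starts on a Tuesday; its first Saturday is the 5th, so the 2nd Saturday is the 12th — 12 January 2036.

12 January 2036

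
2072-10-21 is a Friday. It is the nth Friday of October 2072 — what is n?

Day 21 falls in week ⌈21/7⌉ of the month.
Days 1–7 hold the 1st Friday, 8–14 the 2nd, 15–21 the 3rd, 22–28 the 4th, 29–31 the 5th.
21 is in the range for the 3rd.

3rd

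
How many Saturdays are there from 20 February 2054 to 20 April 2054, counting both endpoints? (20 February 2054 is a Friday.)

20 February 2054 is a Friday; the first Saturday on or after it is 21 February 2054 (1 day later).
From 21 February 2054 to 20 April 2054: 7 + 31 + 20 = 58 days (rest of February, March, April).
58 ÷ 7 = 8 full weeks with remainder 2, so 8 more Saturdays after the first → 9.

9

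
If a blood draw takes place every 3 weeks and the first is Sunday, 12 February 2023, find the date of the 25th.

The 25th occurrence is 24 intervals after the first: 24 × 21 = 504 days after 12 February 2023.
February has 28 days — 16 days to the end of February leaves 488.
From end of February to end of 2023 is 306 days (182 left).
January has 31 days (151 left).
February has 29 days (122 left).
March has 31 days (91 left).
April has 30 days (61 left).
May has 31 days (30 left).
30 days into June → 30 June 2024.

30 June 2024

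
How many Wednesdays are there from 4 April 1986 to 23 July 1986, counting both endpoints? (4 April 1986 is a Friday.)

16

4 April 1986 is a Friday; the first Wednesday on or after it is 9 April 1986 (5 days later).
From 9 April 1986 to 23 July 1986: 21 + 31 + 30 + 23 = 105 days (rest of April, May, June, July).
105 ÷ 7 = 15 full weeks with remainder 0, so 15 more Wednesdays after the first → 16.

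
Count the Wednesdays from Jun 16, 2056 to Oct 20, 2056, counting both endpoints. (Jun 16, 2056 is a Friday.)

18

Jun 16, 2056 is a Friday; the first Wednesday on or after it is Jun 21, 2056 (5 days later).
From Jun 21, 2056 to Oct 20, 2056: 9 + 31 + 31 + 30 + 20 = 121 days (rest of Jun, Jul, Aug, Sep, Oct).
121 ÷ 7 = 17 full weeks with remainder 2, so 17 more Wednesdays after the first → 18.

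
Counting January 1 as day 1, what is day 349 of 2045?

Jan has 31 days (349 − 31 = 318 remain).
Feb has 28 days (318 − 28 = 290 remain).
Mar has 31 days (290 − 31 = 259 remain).
Apr has 30 days (259 − 30 = 229 remain).
May has 31 days (229 − 31 = 198 remain).
Jun has 30 days (198 − 30 = 168 remain).
Jul has 31 days (168 − 31 = 137 remain).
Aug has 31 days (137 − 31 = 106 remain).
Sep has 30 days (106 − 30 = 76 remain).
Oct has 31 days (76 − 31 = 45 remain).
Nov has 30 days (45 − 30 = 15 remain).
15 into Dec → Dec 15.

Dec 15, 2045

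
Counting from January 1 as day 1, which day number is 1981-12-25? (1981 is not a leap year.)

Days in months before December: 31 + 28 + 31 + 30 + 31 + 30 + 31 + 31 + 30 + 31 + 30 = 334.
Plus 25 days into December → day 359.

359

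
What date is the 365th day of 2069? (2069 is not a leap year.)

December 31, 2069

January has 31 days (365 − 31 = 334 remain).
February has 28 days (334 − 28 = 306 remain).
March has 31 days (306 − 31 = 275 remain).
April has 30 days (275 − 30 = 245 remain).
May has 31 days (245 − 31 = 214 remain).
June has 30 days (214 − 30 = 184 remain).
July has 31 days (184 − 31 = 153 remain).
August has 31 days (153 − 31 = 122 remain).
September has 30 days (122 − 30 = 92 remain).
October has 31 days (92 − 31 = 61 remain).
November has 30 days (61 − 30 = 31 remain).
31 into December → December 31.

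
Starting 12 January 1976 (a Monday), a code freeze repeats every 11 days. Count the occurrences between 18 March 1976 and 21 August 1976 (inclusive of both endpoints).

15

Occurrences land 11·i days after 12 January 1976 for i = 0, 1, 2, …
18 March 1976 is 66 days after the start; 66 ÷ 11 = 6 remainder 0. First occurrence in the window: #7 on 18 March 1976 (6×11 = 66 days in).
21 August 1976 is 222 days after the start; 222 ÷ 11 = 20 remainder 2. Last occurrence in the window: #21 on 19 August 1976.
Occurrences #7 through #21: 15 in total.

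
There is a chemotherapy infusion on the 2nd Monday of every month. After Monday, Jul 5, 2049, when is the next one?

Jul 2049 starts on a Thursday; its first Monday is the 5th, so the 2nd Monday is the 12th — Jul 12, 2049.
Jul 12, 2049 is after Jul 5, 2049, so that is the next one.

Jul 12, 2049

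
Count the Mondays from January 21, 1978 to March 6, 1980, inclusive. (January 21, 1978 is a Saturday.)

January 21, 1978 is a Saturday; the first Monday on or after it is January 23, 1978 (2 days later).
From January 23, 1978 to March 6, 1980: 342 + 365 + 66 = 773 days (rest of 1978, 1979, to March 6, 1980 in 1980).
773 ÷ 7 = 110 full weeks with remainder 3, so 110 more Mondays after the first → 111.

111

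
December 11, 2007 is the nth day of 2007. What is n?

345

Days in months before December: 31 + 28 + 31 + 30 + 31 + 30 + 31 + 31 + 30 + 31 + 30 = 334.
Plus 11 days into December → day 345.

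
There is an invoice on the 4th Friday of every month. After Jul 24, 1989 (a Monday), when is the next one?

Jul 1989 starts on a Saturday; its first Friday is the 7th, so the 4th Friday is the 28th — Jul 28, 1989.
Jul 28, 1989 is after Jul 24, 1989, so that is the next one.

Jul 28, 1989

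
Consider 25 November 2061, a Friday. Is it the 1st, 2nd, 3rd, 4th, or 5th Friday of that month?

4th

Day 25 falls in week ⌈25/7⌉ of the month.
Days 1–7 hold the 1st Friday, 8–14 the 2nd, 15–21 the 3rd, 22–28 the 4th, 29–31 the 5th.
25 is in the range for the 4th.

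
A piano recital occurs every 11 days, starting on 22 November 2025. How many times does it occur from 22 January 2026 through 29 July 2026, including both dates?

Occurrences land 11·i days after 22 November 2025 for i = 0, 1, 2, …
22 January 2026 is 61 days after the start; 61 ÷ 11 = 5 remainder 6; since the remainder is 6, round up to i = 6. First occurrence in the window: #7 on 27 January 2026 (6×11 = 66 days in).
29 July 2026 is 249 days after the start; 249 ÷ 11 = 22 remainder 7. Last occurrence in the window: #23 on 22 July 2026.
Occurrences #7 through #23: 17 in total.

17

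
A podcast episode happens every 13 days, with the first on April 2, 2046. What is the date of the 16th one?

The 16th occurrence is 15 intervals after the first: 15 × 13 = 195 days after April 2, 2046.
April has 30 days — 28 days to the end of April leaves 167.
May has 31 days (136 left).
June has 30 days (106 left).
July has 31 days (75 left).
August has 31 days (44 left).
September has 30 days (14 left).
14 days into October → October 14, 2046.

October 14, 2046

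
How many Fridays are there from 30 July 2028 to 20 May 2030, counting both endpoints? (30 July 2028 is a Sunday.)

94

30 July 2028 is a Sunday; the first Friday on or after it is 4 August 2028 (5 days later).
From 4 August 2028 to 20 May 2030: 149 + 365 + 140 = 654 days (rest of 2028, 2029, to 20 May 2030 in 2030).
654 ÷ 7 = 93 full weeks with remainder 3, so 93 more Fridays after the first → 94.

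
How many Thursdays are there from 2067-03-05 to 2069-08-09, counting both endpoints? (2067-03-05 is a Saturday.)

127

2067-03-05 is a Saturday; the first Thursday on or after it is 2067-03-10 (5 days later).
From 2067-03-10 to 2069-08-09: 296 + 366 + 221 = 883 days (rest of 2067, 2068, to 2069-08-09 in 2069).
883 ÷ 7 = 126 full weeks with remainder 1, so 126 more Thursdays after the first → 127.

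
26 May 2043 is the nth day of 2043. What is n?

146

Days in months before May: 31 + 28 + 31 + 30 = 120.
Plus 26 days into May → day 146.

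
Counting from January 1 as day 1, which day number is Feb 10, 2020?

41

Days in months before Feb: 31 = 31.
Plus 10 days into Feb → day 41.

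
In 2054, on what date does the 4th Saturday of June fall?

The first Saturday of June 2054 is June 6.
The 4th Saturday is 3 weeks later: 6 + 21 = 27.

27 June 2054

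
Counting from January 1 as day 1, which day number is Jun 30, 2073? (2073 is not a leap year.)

181

Days in months before Jun: 31 + 28 + 31 + 30 + 31 = 151.
Plus 30 days into Jun → day 181.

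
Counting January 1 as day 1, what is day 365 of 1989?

December 31, 1989

January has 31 days (365 − 31 = 334 remain).
February has 28 days (334 − 28 = 306 remain).
March has 31 days (306 − 31 = 275 remain).
April has 30 days (275 − 30 = 245 remain).
May has 31 days (245 − 31 = 214 remain).
June has 30 days (214 − 30 = 184 remain).
July has 31 days (184 − 31 = 153 remain).
August has 31 days (153 − 31 = 122 remain).
September has 30 days (122 − 30 = 92 remain).
October has 31 days (92 − 31 = 61 remain).
November has 30 days (61 − 30 = 31 remain).
31 into December → December 31.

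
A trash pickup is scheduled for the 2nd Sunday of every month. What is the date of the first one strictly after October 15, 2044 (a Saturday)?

November 13, 2044

October 2044 starts on a Saturday; its first Sunday is the 2nd, so the 2nd Sunday is the 9th — October 9, 2044.
That is not after October 15, 2044, so look at November 2044.
November 2044 starts on a Tuesday; its first Sunday is the 6th, so the 2nd Sunday is the 13th — November 13, 2044.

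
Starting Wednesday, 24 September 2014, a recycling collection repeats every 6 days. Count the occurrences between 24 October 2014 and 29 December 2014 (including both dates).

12

Occurrences land 6·i days after 24 September 2014 for i = 0, 1, 2, …
24 October 2014 is 30 days after the start; 30 ÷ 6 = 5 remainder 0. First occurrence in the window: #6 on 24 October 2014 (5×6 = 30 days in).
29 December 2014 is 96 days after the start; 96 ÷ 6 = 16 remainder 0. Last occurrence in the window: #17 on 29 December 2014.
Occurrences #6 through #17: 12 in total.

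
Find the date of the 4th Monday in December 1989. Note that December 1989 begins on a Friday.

25 December 1989

December 1989 begins on a Friday, so the first Monday is December 4 (3 days later).
The 4th Monday is 3 weeks later: 4 + 21 = 25.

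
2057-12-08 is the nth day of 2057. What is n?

342

Days in months before December: 31 + 28 + 31 + 30 + 31 + 30 + 31 + 31 + 30 + 31 + 30 = 334.
Plus 8 days into December → day 342.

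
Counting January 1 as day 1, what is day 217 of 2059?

January has 31 days (217 − 31 = 186 remain).
February has 28 days (186 − 28 = 158 remain).
March has 31 days (158 − 31 = 127 remain).
April has 30 days (127 − 30 = 97 remain).
May has 31 days (97 − 31 = 66 remain).
June has 30 days (66 − 30 = 36 remain).
July has 31 days (36 − 31 = 5 remain).
5 into August → August 5.

August 5, 2059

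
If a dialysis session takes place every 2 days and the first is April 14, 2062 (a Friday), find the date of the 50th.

The 50th occurrence is 49 intervals after the first: 49 × 2 = 98 days after April 14, 2062.
April has 30 days — 16 days to the end of April leaves 82.
May has 31 days (51 left).
June has 30 days (21 left).
21 days into July → July 21, 2062.

July 21, 2062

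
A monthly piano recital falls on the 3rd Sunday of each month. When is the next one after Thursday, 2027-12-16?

2027-12-19

December 2027 starts on a Wednesday; its first Sunday is the 5th, so the 3rd Sunday is the 19th — 2027-12-19.
2027-12-19 is after 2027-12-16, so that is the next one.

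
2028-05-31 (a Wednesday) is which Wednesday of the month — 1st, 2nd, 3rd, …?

5th

Day 31 falls in week ⌈31/7⌉ of the month.
Days 1–7 hold the 1st Wednesday, 8–14 the 2nd, 15–21 the 3rd, 22–28 the 4th, 29–31 the 5th.
31 is in the range for the 5th.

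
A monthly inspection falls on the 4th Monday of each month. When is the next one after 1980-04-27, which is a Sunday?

April 1980 starts on a Tuesday; its first Monday is the 7th, so the 4th Monday is the 28th — 1980-04-28.
1980-04-28 is after 1980-04-27, so that is the next one.

1980-04-28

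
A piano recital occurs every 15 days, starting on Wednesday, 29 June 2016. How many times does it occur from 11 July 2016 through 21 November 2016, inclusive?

Occurrences land 15·i days after 29 June 2016 for i = 0, 1, 2, …
11 July 2016 is 12 days after the start; 12 ÷ 15 = 0 remainder 12; since the remainder is 12, round up to i = 1. First occurrence in the window: #2 on 14 July 2016 (1×15 = 15 days in).
21 November 2016 is 145 days after the start; 145 ÷ 15 = 9 remainder 10. Last occurrence in the window: #10 on 11 November 2016.
Occurrences #2 through #10: 9 in total.

9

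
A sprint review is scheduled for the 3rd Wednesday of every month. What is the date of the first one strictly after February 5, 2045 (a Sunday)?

February 2045 starts on a Wednesday; its first Wednesday is the 1st, so the 3rd Wednesday is the 15th — February 15, 2045.
February 15, 2045 is after February 5, 2045, so that is the next one.

February 15, 2045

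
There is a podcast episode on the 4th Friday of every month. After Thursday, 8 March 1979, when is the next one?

March 1979 starts on a Thursday; its first Friday is the 2nd, so the 4th Friday is the 23rd — 23 March 1979.
23 March 1979 is after 8 March 1979, so that is the next one.

23 March 1979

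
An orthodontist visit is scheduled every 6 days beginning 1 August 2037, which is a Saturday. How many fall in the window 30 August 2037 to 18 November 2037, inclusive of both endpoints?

14

Occurrences land 6·i days after 1 August 2037 for i = 0, 1, 2, …
30 August 2037 is 29 days after the start; 29 ÷ 6 = 4 remainder 5; since the remainder is 5, round up to i = 5. First occurrence in the window: #6 on 31 August 2037 (5×6 = 30 days in).
18 November 2037 is 109 days after the start; 109 ÷ 6 = 18 remainder 1. Last occurrence in the window: #19 on 17 November 2037.
Occurrences #6 through #19: 14 in total.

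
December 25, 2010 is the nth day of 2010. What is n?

Days in months before December: 31 + 28 + 31 + 30 + 31 + 30 + 31 + 31 + 30 + 31 + 30 = 334.
Plus 25 days into December → day 359.

359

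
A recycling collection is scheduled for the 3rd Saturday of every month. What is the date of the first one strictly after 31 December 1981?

16 January 1982

December 1981 starts on a Tuesday; its first Saturday is the 5th, so the 3rd Saturday is the 19th — 19 December 1981.
That is not after 31 December 1981, so look at January 1982.
January 1982 starts on a Friday; its first Saturday is the 2nd, so the 3rd Saturday is the 16th — 16 January 1982.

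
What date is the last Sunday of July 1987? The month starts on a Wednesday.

July 1987 begins on a Wednesday, so the first Sunday is July 5 (4 days later).
July 1987 has 31 days. Adding weeks: 5, 12, 19, 26 — the last one ≤ 31 is the 26th.

26 July 1987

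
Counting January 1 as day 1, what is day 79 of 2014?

January has 31 days (79 − 31 = 48 remain).
February has 28 days (48 − 28 = 20 remain).
20 into March → March 20.

March 20, 2014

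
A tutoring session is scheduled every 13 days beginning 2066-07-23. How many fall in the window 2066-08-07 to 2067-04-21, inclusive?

19

Occurrences land 13·i days after 2066-07-23 for i = 0, 1, 2, …
2066-08-07 is 15 days after the start; 15 ÷ 13 = 1 remainder 2; since the remainder is 2, round up to i = 2. First occurrence in the window: #3 on 2066-08-18 (2×13 = 26 days in).
2067-04-21 is 272 days after the start; 272 ÷ 13 = 20 remainder 12. Last occurrence in the window: #21 on 2067-04-09.
Occurrences #3 through #21: 19 in total.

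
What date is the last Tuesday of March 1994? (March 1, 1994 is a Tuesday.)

March 1994 begins on a Tuesday, so the first Tuesday is March 1.
March 1994 has 31 days. Adding weeks: 1, 8, 15, 22, 29 — the last one ≤ 31 is the 29th.

March 29, 1994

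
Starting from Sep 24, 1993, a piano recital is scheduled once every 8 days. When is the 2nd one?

Oct 2, 1993

The 2nd occurrence is 1 interval after the first: 1 × 8 = 8 days after Sep 24, 1993.
Sep has 30 days — 6 days to the end of Sep leaves 2.
2 days into Oct → Oct 2, 1993.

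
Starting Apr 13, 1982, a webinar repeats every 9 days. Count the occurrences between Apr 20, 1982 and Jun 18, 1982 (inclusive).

Occurrences land 9·i days after Apr 13, 1982 for i = 0, 1, 2, …
Apr 20, 1982 is 7 days after the start; 7 ÷ 9 = 0 remainder 7; since the remainder is 7, round up to i = 1. First occurrence in the window: #2 on Apr 22, 1982 (1×9 = 9 days in).
Jun 18, 1982 is 66 days after the start; 66 ÷ 9 = 7 remainder 3. Last occurrence in the window: #8 on Jun 15, 1982.
Occurrences #2 through #8: 7 in total.

7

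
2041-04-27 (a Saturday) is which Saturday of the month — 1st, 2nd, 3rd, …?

Day 27 falls in week ⌈27/7⌉ of the month.
Days 1–7 hold the 1st Saturday, 8–14 the 2nd, 15–21 the 3rd, 22–28 the 4th, 29–31 the 5th.
27 is in the range for the 4th.

4th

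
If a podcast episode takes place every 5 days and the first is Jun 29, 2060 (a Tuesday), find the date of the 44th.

The 44th occurrence is 43 intervals after the first: 43 × 5 = 215 days after Jun 29, 2060.
Jun has 30 days — 1 day to the end of Jun leaves 214.
Jul has 31 days (183 left).
Aug has 31 days (152 left).
Sep has 30 days (122 left).
Oct has 31 days (91 left).
Nov has 30 days (61 left).
Dec has 31 days (30 left).
30 days into Jan → Jan 30, 2061.

Jan 30, 2061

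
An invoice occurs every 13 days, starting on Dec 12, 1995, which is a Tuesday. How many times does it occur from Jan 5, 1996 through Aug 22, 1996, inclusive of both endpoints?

Occurrences land 13·i days after Dec 12, 1995 for i = 0, 1, 2, …
Jan 5, 1996 is 24 days after the start; 24 ÷ 13 = 1 remainder 11; since the remainder is 11, round up to i = 2. First occurrence in the window: #3 on Jan 7, 1996 (2×13 = 26 days in).
Aug 22, 1996 is 254 days after the start; 254 ÷ 13 = 19 remainder 7. Last occurrence in the window: #20 on Aug 15, 1996.
Occurrences #3 through #20: 18 in total.

18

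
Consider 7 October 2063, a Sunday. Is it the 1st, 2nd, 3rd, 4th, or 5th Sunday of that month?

Day 7 falls in week ⌈7/7⌉ of the month.
Days 1–7 hold the 1st Sunday, 8–14 the 2nd, 15–21 the 3rd, 22–28 the 4th, 29–31 the 5th.
7 is in the range for the 1st.

1st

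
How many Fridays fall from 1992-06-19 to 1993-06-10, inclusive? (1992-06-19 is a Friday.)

51

1992-06-19 is a Friday; the first Friday on or after it is 1992-06-19.
From 1992-06-19 to 1993-06-10: 195 + 161 = 356 days (rest of 1992, to 1993-06-10 in 1993).
356 ÷ 7 = 50 full weeks with remainder 6, so 50 more Fridays after the first → 51.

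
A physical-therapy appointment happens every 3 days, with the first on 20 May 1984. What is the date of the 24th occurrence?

The 24th occurrence is 23 intervals after the first: 23 × 3 = 69 days after 20 May 1984.
May has 31 days — 11 days to the end of May leaves 58.
June has 30 days (28 left).
28 days into July → 28 July 1984.

28 July 1984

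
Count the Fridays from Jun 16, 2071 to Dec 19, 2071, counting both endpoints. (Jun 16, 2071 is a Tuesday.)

Jun 16, 2071 is a Tuesday; the first Friday on or after it is Jun 19, 2071 (3 days later).
From Jun 19, 2071 to Dec 19, 2071: 11 + 31 + 31 + 30 + 31 + 30 + 19 = 183 days (rest of Jun, Jul, Aug, Sep, Oct, Nov, Dec).
183 ÷ 7 = 26 full weeks with remainder 1, so 26 more Fridays after the first → 27.

27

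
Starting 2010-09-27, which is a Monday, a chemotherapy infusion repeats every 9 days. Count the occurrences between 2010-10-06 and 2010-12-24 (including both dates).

Occurrences land 9·i days after 2010-09-27 for i = 0, 1, 2, …
2010-10-06 is 9 days after the start; 9 ÷ 9 = 1 remainder 0. First occurrence in the window: #2 on 2010-10-06 (1×9 = 9 days in).
2010-12-24 is 88 days after the start; 88 ÷ 9 = 9 remainder 7. Last occurrence in the window: #10 on 2010-12-17.
Occurrences #2 through #10: 9 in total.

9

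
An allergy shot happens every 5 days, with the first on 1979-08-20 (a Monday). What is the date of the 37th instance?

The 37th occurrence is 36 intervals after the first: 36 × 5 = 180 days after 1979-08-20.
August has 31 days — 11 days to the end of August leaves 169.
September has 30 days (139 left).
October has 31 days (108 left).
November has 30 days (78 left).
December has 31 days (47 left).
January has 31 days (16 left).
16 days into February → 1980-02-16.

1980-02-16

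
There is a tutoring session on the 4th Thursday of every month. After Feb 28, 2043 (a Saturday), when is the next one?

Feb 2043 starts on a Sunday; its first Thursday is the 5th, so the 4th Thursday is the 26th — Feb 26, 2043.
That is not after Feb 28, 2043, so look at Mar 2043.
Mar 2043 starts on a Sunday; its first Thursday is the 5th, so the 4th Thursday is the 26th — Mar 26, 2043.

Mar 26, 2043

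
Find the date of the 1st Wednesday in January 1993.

6 January 1993

January 1993 begins on a Friday, so the first Wednesday is January 6 (5 days later).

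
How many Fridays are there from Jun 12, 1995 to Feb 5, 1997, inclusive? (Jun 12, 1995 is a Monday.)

Jun 12, 1995 is a Monday; the first Friday on or after it is Jun 16, 1995 (4 days later).
From Jun 16, 1995 to Feb 5, 1997: 198 + 366 + 36 = 600 days (rest of 1995, 1996, to Feb 5, 1997 in 1997).
600 ÷ 7 = 85 full weeks with remainder 5, so 85 more Fridays after the first → 86.

86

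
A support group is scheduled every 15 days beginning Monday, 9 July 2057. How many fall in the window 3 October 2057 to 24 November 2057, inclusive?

4

Occurrences land 15·i days after 9 July 2057 for i = 0, 1, 2, …
3 October 2057 is 86 days after the start; 86 ÷ 15 = 5 remainder 11; since the remainder is 11, round up to i = 6. First occurrence in the window: #7 on 7 October 2057 (6×15 = 90 days in).
24 November 2057 is 138 days after the start; 138 ÷ 15 = 9 remainder 3. Last occurrence in the window: #10 on 21 November 2057.
Occurrences #7 through #10: 4 in total.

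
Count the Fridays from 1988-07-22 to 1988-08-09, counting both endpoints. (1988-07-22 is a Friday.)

3

1988-07-22 is a Friday; the first Friday on or after it is 1988-07-22.
From 1988-07-22 to 1988-08-09: 9 + 9 = 18 days (rest of July, August).
18 ÷ 7 = 2 full weeks with remainder 4, so 2 more Fridays after the first → 3.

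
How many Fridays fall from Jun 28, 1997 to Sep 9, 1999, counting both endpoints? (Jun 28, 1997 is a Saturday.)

Jun 28, 1997 is a Saturday; the first Friday on or after it is Jul 4, 1997 (6 days later).
From Jul 4, 1997 to Sep 9, 1999: 180 + 365 + 252 = 797 days (rest of 1997, 1998, to Sep 9, 1999 in 1999).
797 ÷ 7 = 113 full weeks with remainder 6, so 113 more Fridays after the first → 114.

114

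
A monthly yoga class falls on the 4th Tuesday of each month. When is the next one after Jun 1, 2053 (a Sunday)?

Jun 24, 2053

Jun 2053 starts on a Sunday; its first Tuesday is the 3rd, so the 4th Tuesday is the 24th — Jun 24, 2053.
Jun 24, 2053 is after Jun 1, 2053, so that is the next one.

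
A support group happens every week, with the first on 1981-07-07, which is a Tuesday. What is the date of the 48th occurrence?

The 48th occurrence is 47 intervals after the first: 47 × 7 = 329 days after 1981-07-07.
July has 31 days — 24 days to the end of July leaves 305.
August has 31 days (274 left).
September has 30 days (244 left).
October has 31 days (213 left).
November has 30 days (183 left).
December has 31 days (152 left).
January has 31 days (121 left).
February has 28 days (93 left).
March has 31 days (62 left).
April has 30 days (32 left).
May has 31 days (1 left).
1 day into June → 1982-06-01.

1982-06-01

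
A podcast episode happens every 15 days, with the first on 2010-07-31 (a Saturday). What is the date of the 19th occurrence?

2011-04-27

The 19th occurrence is 18 intervals after the first: 18 × 15 = 270 days after 2010-07-31.
July has 31 days — 0 days to the end of July leaves 270.
August has 31 days (239 left).
September has 30 days (209 left).
October has 31 days (178 left).
November has 30 days (148 left).
December has 31 days (117 left).
January has 31 days (86 left).
February has 28 days (58 left).
March has 31 days (27 left).
27 days into April → 2011-04-27.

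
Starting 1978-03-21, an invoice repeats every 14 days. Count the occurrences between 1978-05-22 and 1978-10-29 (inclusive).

Occurrences land 14·i days after 1978-03-21 for i = 0, 1, 2, …
1978-05-22 is 62 days after the start; 62 ÷ 14 = 4 remainder 6; since the remainder is 6, round up to i = 5. First occurrence in the window: #6 on 1978-05-30 (5×14 = 70 days in).
1978-10-29 is 222 days after the start; 222 ÷ 14 = 15 remainder 12. Last occurrence in the window: #16 on 1978-10-17.
Occurrences #6 through #16: 11 in total.

11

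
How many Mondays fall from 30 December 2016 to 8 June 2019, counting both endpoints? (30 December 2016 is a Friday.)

127

30 December 2016 is a Friday; the first Monday on or after it is 2 January 2017 (3 days later).
From 2 January 2017 to 8 June 2019: 363 + 365 + 159 = 887 days (rest of 2017, 2018, to 8 June 2019 in 2019).
887 ÷ 7 = 126 full weeks with remainder 5, so 126 more Mondays after the first → 127.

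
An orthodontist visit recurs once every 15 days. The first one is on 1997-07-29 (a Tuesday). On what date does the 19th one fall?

1998-04-25

The 19th occurrence is 18 intervals after the first: 18 × 15 = 270 days after 1997-07-29.
July has 31 days — 2 days to the end of July leaves 268.
August has 31 days (237 left).
September has 30 days (207 left).
October has 31 days (176 left).
November has 30 days (146 left).
December has 31 days (115 left).
January has 31 days (84 left).
February has 28 days (56 left).
March has 31 days (25 left).
25 days into April → 1998-04-25.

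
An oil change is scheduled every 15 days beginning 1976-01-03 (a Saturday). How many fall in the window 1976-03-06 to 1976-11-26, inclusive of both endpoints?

17

Occurrences land 15·i days after 1976-01-03 for i = 0, 1, 2, …
1976-03-06 is 63 days after the start; 63 ÷ 15 = 4 remainder 3; since the remainder is 3, round up to i = 5. First occurrence in the window: #6 on 1976-03-18 (5×15 = 75 days in).
1976-11-26 is 328 days after the start; 328 ÷ 15 = 21 remainder 13. Last occurrence in the window: #22 on 1976-11-13.
Occurrences #6 through #22: 17 in total.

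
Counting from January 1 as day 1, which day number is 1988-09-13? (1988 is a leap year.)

Days in months before September: 31 + 29 + 31 + 30 + 31 + 30 + 31 + 31 = 244.
Plus 13 days into September → day 257.

257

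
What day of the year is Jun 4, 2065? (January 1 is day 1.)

Days in months before Jun: 31 + 28 + 31 + 30 + 31 = 151.
Plus 4 days into Jun → day 155.

155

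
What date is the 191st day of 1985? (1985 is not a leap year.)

July 10, 1985

January has 31 days (191 − 31 = 160 remain).
February has 28 days (160 − 28 = 132 remain).
March has 31 days (132 − 31 = 101 remain).
April has 30 days (101 − 30 = 71 remain).
May has 31 days (71 − 31 = 40 remain).
June has 30 days (40 − 30 = 10 remain).
10 into July → July 10.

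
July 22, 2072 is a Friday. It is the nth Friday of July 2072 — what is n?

4th

Day 22 falls in week ⌈22/7⌉ of the month.
Days 1–7 hold the 1st Friday, 8–14 the 2nd, 15–21 the 3rd, 22–28 the 4th, 29–31 the 5th.
22 is in the range for the 4th.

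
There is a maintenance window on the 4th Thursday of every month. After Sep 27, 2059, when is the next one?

Sep 2059 starts on a Monday; its first Thursday is the 4th, so the 4th Thursday is the 25th — Sep 25, 2059.
That is not after Sep 27, 2059, so look at Oct 2059.
Oct 2059 starts on a Wednesday; its first Thursday is the 2nd, so the 4th Thursday is the 23rd — Oct 23, 2059.

Oct 23, 2059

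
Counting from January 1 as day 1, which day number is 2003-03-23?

82

Days in months before March: 31 + 28 = 59.
Plus 23 days into March → day 82.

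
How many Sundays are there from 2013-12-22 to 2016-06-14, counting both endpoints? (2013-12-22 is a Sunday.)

130

2013-12-22 is a Sunday; the first Sunday on or after it is 2013-12-22.
From 2013-12-22 to 2016-06-14: 9 + 365 + 365 + 166 = 905 days (rest of 2013, 2014, 2015, to 2016-06-14 in 2016).
905 ÷ 7 = 129 full weeks with remainder 2, so 129 more Sundays after the first → 130.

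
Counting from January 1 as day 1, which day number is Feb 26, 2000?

57

Days in months before Feb: 31 = 31.
Plus 26 days into Feb → day 57.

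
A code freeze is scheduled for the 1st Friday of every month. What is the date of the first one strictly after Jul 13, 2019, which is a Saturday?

Jul 2019 starts on a Monday, so its 1st Friday is Jul 5, 2019 (4 days in).
That is not after Jul 13, 2019, so look at Aug 2019.
Aug 2019 starts on a Thursday, so its 1st Friday is Aug 2, 2019 (1 day in).

Aug 2, 2019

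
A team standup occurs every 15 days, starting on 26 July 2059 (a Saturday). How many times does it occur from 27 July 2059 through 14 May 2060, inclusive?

Occurrences land 15·i days after 26 July 2059 for i = 0, 1, 2, …
27 July 2059 is 1 day after the start; 1 ÷ 15 = 0 remainder 1; since the remainder is 1, round up to i = 1. First occurrence in the window: #2 on 10 August 2059 (1×15 = 15 days in).
14 May 2060 is 293 days after the start; 293 ÷ 15 = 19 remainder 8. Last occurrence in the window: #20 on 6 May 2060.
Occurrences #2 through #20: 19 in total.

19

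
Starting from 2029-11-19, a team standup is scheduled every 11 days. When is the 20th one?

2030-06-16

The 20th occurrence is 19 intervals after the first: 19 × 11 = 209 days after 2029-11-19.
November has 30 days — 11 days to the end of November leaves 198.
December has 31 days (167 left).
January has 31 days (136 left).
February has 28 days (108 left).
March has 31 days (77 left).
April has 30 days (47 left).
May has 31 days (16 left).
16 days into June → 2030-06-16.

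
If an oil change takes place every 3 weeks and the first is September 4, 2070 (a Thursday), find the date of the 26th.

The 26th occurrence is 25 intervals after the first: 25 × 21 = 525 days after September 4, 2070.
September has 30 days — 26 days to the end of September leaves 499.
From end of September to end of 2070 is 92 days (407 left).
2071 has 365 days (42 left).
January has 31 days (11 left).
11 days into February → February 11, 2072.

February 11, 2072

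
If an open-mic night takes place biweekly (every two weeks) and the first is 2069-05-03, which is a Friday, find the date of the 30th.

The 30th occurrence is 29 intervals after the first: 29 × 14 = 406 days after 2069-05-03.
May has 31 days — 28 days to the end of May leaves 378.
June has 30 days (348 left).
July has 31 days (317 left).
August has 31 days (286 left).
September has 30 days (256 left).
October has 31 days (225 left).
November has 30 days (195 left).
December has 31 days (164 left).
January has 31 days (133 left).
February has 28 days (105 left).
March has 31 days (74 left).
April has 30 days (44 left).
May has 31 days (13 left).
13 days into June → 2070-06-13.

2070-06-13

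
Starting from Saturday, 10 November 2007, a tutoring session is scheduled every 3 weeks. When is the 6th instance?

23 February 2008

The 6th occurrence is 5 intervals after the first: 5 × 21 = 105 days after 10 November 2007.
November has 30 days — 20 days to the end of November leaves 85.
December has 31 days (54 left).
January has 31 days (23 left).
23 days into February → 23 February 2008.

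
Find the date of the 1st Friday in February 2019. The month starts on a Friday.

February 2019 begins on a Friday, so the first Friday is February 1.

February 1, 2019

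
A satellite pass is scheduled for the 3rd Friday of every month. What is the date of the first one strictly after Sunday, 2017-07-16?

2017-07-21

July 2017 starts on a Saturday; its first Friday is the 7th, so the 3rd Friday is the 21st — 2017-07-21.
2017-07-21 is after 2017-07-16, so that is the next one.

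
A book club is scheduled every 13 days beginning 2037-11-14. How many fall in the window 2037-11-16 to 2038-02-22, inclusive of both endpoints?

7

Occurrences land 13·i days after 2037-11-14 for i = 0, 1, 2, …
2037-11-16 is 2 days after the start; 2 ÷ 13 = 0 remainder 2; since the remainder is 2, round up to i = 1. First occurrence in the window: #2 on 2037-11-27 (1×13 = 13 days in).
2038-02-22 is 100 days after the start; 100 ÷ 13 = 7 remainder 9. Last occurrence in the window: #8 on 2038-02-13.
Occurrences #2 through #8: 7 in total.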